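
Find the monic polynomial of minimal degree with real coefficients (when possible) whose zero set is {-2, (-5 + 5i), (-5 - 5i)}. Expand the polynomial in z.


The polynomial is p(z) = ∏_{α ∈ S} (z − α), where S = {-2, (-5 + 5i), (-5 - 5i)}.
Expanding the product yields: p(z) = z^3 + 12·z^2 + 70·z + 100.
Note conjugate pairs combine to real quadratics: (z − (-5+5i))(z − (-5−5i)) = z² + 10z + 50.
The resulting polynomial has degree 3 and real coefficients as required.

p(z) = z^3 + 12·z^2 + 70·z + 100.


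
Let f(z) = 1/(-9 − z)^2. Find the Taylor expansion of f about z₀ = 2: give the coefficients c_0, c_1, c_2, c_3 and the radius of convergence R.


Let w = z − z₀, so z = z₀ + w.
Then -9 − z = -9 − (z₀ + w) = (-9 − z₀) − w = -11 − w.
f(z) = 1/(-11 − w)^2 = (1/(-11)^2) · (1 − w/(-11))^{−2}.
By the binomial series (1−u)^{−2} = Σ_{n≥0} C(n+1, 1) u^n for |u|<1, with u = w/(-11):
  c_n = C(n+1, 1) / (-11)^(n+2).
  c_0 = 1/(-11)^2 = 1/121.
  c_1 = 2/(-11)^3 = -2/1331.
  c_2 = 3/(-11)^4 = 3/14641.
  c_3 = 4/(-11)^5 = -4/161051.
The series is valid for |w/d| < 1, i.e. |z − z₀| < |d|.
Radius of convergence: R = |-9 − z₀| = |-11| = 11 (distance from z₀ to the singularity z = -9).

c_0 = 1/121, c_1 = -2/1331, c_2 = 3/14641, c_3 = -4/161051; R = 11.


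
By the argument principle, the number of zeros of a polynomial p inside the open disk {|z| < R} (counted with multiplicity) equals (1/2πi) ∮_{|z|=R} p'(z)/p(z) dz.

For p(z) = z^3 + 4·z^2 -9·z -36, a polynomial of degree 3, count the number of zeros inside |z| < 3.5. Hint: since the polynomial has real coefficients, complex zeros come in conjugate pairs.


The zeros of p are: 3, -3, -4.
Their magnitudes are: 3, 3, 4.
Zeros with |z| < R = 3.5: 3, -3.
Count = 2.
By the argument principle, (1/2πi) ∮_{|z|=R} p'(z)/p(z) dz equals exactly this count.

Number of zeros inside |z| < 3.5: 2.


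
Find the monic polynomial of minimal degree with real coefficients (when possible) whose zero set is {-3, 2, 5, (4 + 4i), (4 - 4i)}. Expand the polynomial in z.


The polynomial is p(z) = ∏_{α ∈ S} (z − α), where S = {-3, 2, 5, (4 + 4i), (4 - 4i)}.
Expanding the product yields: p(z) = z^5 -12·z^4 + 53·z^3 -10·z^2 -592·z + 960.
Note conjugate pairs combine to real quadratics: (z − (4+4i))(z − (4−4i)) = z² − 8z + 32.
The resulting polynomial has degree 5 and real coefficients as required.

p(z) = z^5 -12·z^4 + 53·z^3 -10·z^2 -592·z + 960.


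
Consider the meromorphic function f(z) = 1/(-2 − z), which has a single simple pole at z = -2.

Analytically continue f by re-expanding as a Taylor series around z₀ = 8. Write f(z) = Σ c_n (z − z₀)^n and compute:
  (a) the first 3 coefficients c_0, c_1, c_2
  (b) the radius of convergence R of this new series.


Let w = z − z₀, so z = z₀ + w.
Then -2 − z = -2 − (z₀ + w) = (-2 − z₀) − w = -10 − w.
f(z) = 1/(-10 − w) = (1/(-10)) · 1/(1 − w/(-10)) = Σ_{n≥0} w^n / (-10)^(n+1).
So c_n = 1/(-10)^(n+1):
  c_0 = 1/(-10)^1 = -1/10.
  c_1 = 1/(-10)^2 = 1/100.
  c_2 = 1/(-10)^3 = -1/1000.
The series is valid for |w/d| < 1, i.e. |z − z₀| < |d|.
Radius of convergence: R = |-2 − z₀| = |-10| = 10 (distance from z₀ to the singularity z = -2).

c_0 = -1/10, c_1 = 1/100, c_2 = -1/1000; R = 10.


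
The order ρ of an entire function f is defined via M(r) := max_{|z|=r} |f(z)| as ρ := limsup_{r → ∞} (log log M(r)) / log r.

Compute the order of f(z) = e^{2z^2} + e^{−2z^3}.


Each summand is entire of order 2 and 3 respectively (as in the single-exponential case). The order of a sum is at most the max of the orders, so ρ ≤ 3. For the lower bound: on |z|=r choose arg z so that -2z^3 is real positive; then |e^{-2z^3}| = e^{2r^3} while |e^{2z^2}| ≤ e^{2r^2} = o(e^{2r^3}). So |f| ≥ e^{2r^3}(1 − o(1)) and ρ ≥ 3. Hence ρ = max(2, 3) = 3.
Therefore ρ = 3.

Order ρ = 3.


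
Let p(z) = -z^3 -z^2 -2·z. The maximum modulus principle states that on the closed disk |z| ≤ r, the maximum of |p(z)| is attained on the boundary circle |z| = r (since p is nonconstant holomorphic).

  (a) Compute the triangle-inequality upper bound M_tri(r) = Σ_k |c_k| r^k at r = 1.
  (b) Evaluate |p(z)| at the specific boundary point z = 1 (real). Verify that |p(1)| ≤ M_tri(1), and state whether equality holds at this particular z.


Coefficients: c_0 = 0, c_1 = -2, c_2 = -1, c_3 = -1. Radius r = 1.
Part (a). Triangle bound: M_tri(r) = Σ_k |c_k| r^k
  = |0|·1^0 + |-2|·1^1 + |-1|·1^2 + |-1|·1^3
  = 0 + 2 + 1 + 1 = 4.
This bounds M(r) := max_{|z|=r} |p(z)| from above; equality holds iff all terms c_k z^k can be made to align in phase at a single z on |z|=r.
Part (b). At z = 1 (real, on the circle |z| = r):
  p(1) = (0)·1^0 + (-2)·1^1 + (-1)·1^2 + (-1)·1^3 = -4.
  |p(1)| = 4.
Since all nonzero coefficients share the same sign, |p(1)| = 4 = M_tri(1); the triangle bound is attained at z = 1, so in fact M(r) = 4.

M_tri(1) = 4; |p(1)| = 4; equality at z=1: yes.


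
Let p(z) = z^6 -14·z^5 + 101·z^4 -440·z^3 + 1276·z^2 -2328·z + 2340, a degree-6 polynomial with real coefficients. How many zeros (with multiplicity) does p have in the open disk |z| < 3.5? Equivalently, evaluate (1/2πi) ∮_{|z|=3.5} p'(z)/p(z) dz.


The zeros of p are: (3 + 3i), (3 - 3i), (1 + 3i), (1 - 3i), (3 + 2i), (3 - 2i).
Their magnitudes are: 4.243, 4.243, 3.162, 3.162, 3.606, 3.606.
Zeros with |z| < R = 3.5: (1 + 3i), (1 - 3i).
Count = 2.
By the argument principle, (1/2πi) ∮_{|z|=R} p'(z)/p(z) dz equals exactly this count.

Number of zeros inside |z| < 3.5: 2.


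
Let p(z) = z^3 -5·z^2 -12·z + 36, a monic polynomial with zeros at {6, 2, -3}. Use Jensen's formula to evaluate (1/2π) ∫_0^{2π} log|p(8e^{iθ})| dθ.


Zeros: -3, 2, 6; r = 8.
Inside |z| < r: -3, 2, 6. Outside (|z| ≥ r): ∅.
p(0) = 36, so log|p(0)| = log(36) = 3.5835.
Apply Jensen: I(r) = log|p(0)| + Σ_k log(r/|z_k|), summed over zeros inside |z| < r.
  log(r/|z_k|) for z_k = 6: log(8/6) = 0.2877
  log(r/|z_k|) for z_k = 2: log(8/2) = 1.3863
  log(r/|z_k|) for z_k = -3: log(8/3) = 0.9808
Sum over inside zeros: 2.6548.
I(r) = log|p(0)| + (inside sum) = 3.5835 + 2.6548 = 6.2383.
Closed form (all zeros inside, monic): I(r) = n·log(r) = 3·log(8) = 6.2383. ✓

I(r) ≈ 6.2383.


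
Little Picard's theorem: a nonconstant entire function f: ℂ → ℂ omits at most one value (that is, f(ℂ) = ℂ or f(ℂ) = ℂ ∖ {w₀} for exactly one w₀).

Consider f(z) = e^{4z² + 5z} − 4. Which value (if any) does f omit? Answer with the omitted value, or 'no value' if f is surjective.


Little Picard bounds the complement of f(ℂ) to at most one point.
The exponent g(z) = 4z² + 5z is a nonconstant polynomial, hence surjective onto ℂ. So e^{g(z)} takes every value in {e^w : w ∈ ℂ} = ℂ ∖ {0}. Adding -4 shifts the range to ℂ ∖ {-4}. f omits exactly -4.

Omitted value: -4.


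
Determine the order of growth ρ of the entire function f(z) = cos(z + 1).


cos(w) is a linear combination of e^{iw} and e^{−iw} (or e^w, e^{−w} in the hyperbolic case), so |cos(w)| ≤ e^{|w|}. With w = z + 1, |w| ≤ 1|z| + 1 = 1r + 1 on |z| = r, giving M(r) ≤ e^{1r + 1}, so ρ ≤ 1. On a suitable ray (z = it for sin/cos; z = t for sinh/cosh, t real → ∞), |cos(z + 1)| grows like e^{1|t|}/2, so ρ ≥ 1. Hence ρ = 1.
Therefore ρ = 1.

Order ρ = 1.


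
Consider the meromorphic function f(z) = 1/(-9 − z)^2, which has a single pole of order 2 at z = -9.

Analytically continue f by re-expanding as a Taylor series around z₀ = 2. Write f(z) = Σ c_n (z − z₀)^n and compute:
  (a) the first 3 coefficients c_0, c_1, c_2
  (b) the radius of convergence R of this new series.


Let w = z − z₀, so z = z₀ + w.
Then -9 − z = -9 − (z₀ + w) = (-9 − z₀) − w = -11 − w.
f(z) = 1/(-11 − w)^2 = (1/(-11)^2) · (1 − w/(-11))^{−2}.
By the binomial series (1−u)^{−2} = Σ_{n≥0} C(n+1, 1) u^n for |u|<1, with u = w/(-11):
  c_n = C(n+1, 1) / (-11)^(n+2).
  c_0 = 1/(-11)^2 = 1/121.
  c_1 = 2/(-11)^3 = -2/1331.
  c_2 = 3/(-11)^4 = 3/14641.
The series is valid for |w/d| < 1, i.e. |z − z₀| < |d|.
Radius of convergence: R = |-9 − z₀| = |-11| = 11 (distance from z₀ to the singularity z = -9).

c_0 = 1/121, c_1 = -2/1331, c_2 = 3/14641; R = 11.


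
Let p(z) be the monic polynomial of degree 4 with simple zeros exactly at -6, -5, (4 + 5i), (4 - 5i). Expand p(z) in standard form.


The polynomial is p(z) = ∏_{α ∈ S} (z − α), where S = {-6, -5, (4 + 5i), (4 - 5i)}.
Expanding the product yields: p(z) = z^4 + 3·z^3 -17·z^2 + 211·z + 1230.
Note conjugate pairs combine to real quadratics: (z − (4+5i))(z − (4−5i)) = z² − 8z + 41.
The resulting polynomial has degree 4 and real coefficients as required.

p(z) = z^4 + 3·z^3 -17·z^2 + 211·z + 1230.


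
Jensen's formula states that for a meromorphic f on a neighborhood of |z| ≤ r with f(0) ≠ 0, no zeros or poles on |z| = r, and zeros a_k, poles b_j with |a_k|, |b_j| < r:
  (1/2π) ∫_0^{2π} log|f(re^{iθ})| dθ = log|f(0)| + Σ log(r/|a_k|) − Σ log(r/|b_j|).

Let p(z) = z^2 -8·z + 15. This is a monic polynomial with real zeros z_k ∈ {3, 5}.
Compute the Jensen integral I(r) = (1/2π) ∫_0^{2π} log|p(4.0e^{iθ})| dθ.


Zeros: 3, 5; r = 4.0.
Inside |z| < r: 3. Outside (|z| ≥ r): 5.
p(0) = 15, so log|p(0)| = log(15) = 2.7081.
Apply Jensen: I(r) = log|p(0)| + Σ_k log(r/|z_k|), summed over zeros inside |z| < r.
  log(r/|z_k|) for z_k = 3: log(4.0/3) = 0.2877
  Outside zeros (5) contribute nothing to the Jensen sum.
Sum over inside zeros: 0.2877.
I(r) = log|p(0)| + (inside sum) = 2.7081 + 0.2877 = 2.9957.
Note: since some zeros are outside |z| ≤ r, the simplified n·log(r) form does NOT apply — only the inside zeros contribute.

I(r) ≈ 2.9957.


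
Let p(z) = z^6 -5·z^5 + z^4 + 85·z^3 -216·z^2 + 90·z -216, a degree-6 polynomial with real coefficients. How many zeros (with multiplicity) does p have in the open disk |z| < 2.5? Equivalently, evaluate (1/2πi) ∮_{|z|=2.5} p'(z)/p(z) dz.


The zeros of p are: 3, -4, (0 + 1i), (0 - 1i), (3 + 3i), (3 - 3i).
Their magnitudes are: 3, 4, 1, 1, 4.243, 4.243.
Zeros with |z| < R = 2.5: (0 + 1i), (0 - 1i).
Count = 2.
By the argument principle, (1/2πi) ∮_{|z|=R} p'(z)/p(z) dz equals exactly this count.

Number of zeros inside |z| < 2.5: 2.


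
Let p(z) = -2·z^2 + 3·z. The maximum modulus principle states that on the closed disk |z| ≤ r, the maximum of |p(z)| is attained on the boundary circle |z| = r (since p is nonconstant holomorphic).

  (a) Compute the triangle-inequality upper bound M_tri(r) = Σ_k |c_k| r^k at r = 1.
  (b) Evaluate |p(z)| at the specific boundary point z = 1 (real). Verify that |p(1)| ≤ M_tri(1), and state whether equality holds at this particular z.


Coefficients: c_0 = 0, c_1 = 3, c_2 = -2. Radius r = 1.
Part (a). Triangle bound: M_tri(r) = Σ_k |c_k| r^k
  = |0|·1^0 + |3|·1^1 + |-2|·1^2
  = 0 + 3 + 2 = 5.
This bounds M(r) := max_{|z|=r} |p(z)| from above; equality holds iff all terms c_k z^k can be made to align in phase at a single z on |z|=r.
Part (b). At z = 1 (real, on the circle |z| = r):
  p(1) = (0)·1^0 + (3)·1^1 + (-2)·1^2 = 1.
  |p(1)| = 1.
Check: |p(1)| = 1 ≤ 5 = M_tri(1). ✓ Equality does not hold at z = 1 (the coefficients have mixed signs, so the terms do not all align in phase there).

M_tri(1) = 5; |p(1)| = 1; equality at z=1: no.


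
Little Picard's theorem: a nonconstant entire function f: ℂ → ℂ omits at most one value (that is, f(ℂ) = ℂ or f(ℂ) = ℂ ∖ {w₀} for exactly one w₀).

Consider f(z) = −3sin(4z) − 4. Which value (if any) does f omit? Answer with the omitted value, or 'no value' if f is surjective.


Little Picard bounds the complement of f(ℂ) to at most one point.
sin is entire and surjective onto ℂ: for every w ∈ ℂ, sin(ζ) = w has a solution ζ ∈ ℂ (e.g., via the complex inverse arcsin). With ζ = 4z this gives z = ζ/(4). Then -3·sin(4z) takes every value in -3·ℂ = ℂ, and adding -4 is a bijection of ℂ. So f is surjective and omits no value. (Note: only on the real line is sin bounded by [−1, 1].)

Omitted value: no value.


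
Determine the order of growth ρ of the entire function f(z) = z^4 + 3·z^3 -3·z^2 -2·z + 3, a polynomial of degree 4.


|f(z)| ≤ Σ|c_k|·r^k = O(r^4) as r → ∞. Polynomial growth is O(e^{r^ε}) for every ε > 0 (since r^4/e^{r^ε} → 0), so ρ ≤ ε for all ε > 0, i.e. ρ = 0. Every nonconstant polynomial has order 0.
Therefore ρ = 0.

Order ρ = 0.


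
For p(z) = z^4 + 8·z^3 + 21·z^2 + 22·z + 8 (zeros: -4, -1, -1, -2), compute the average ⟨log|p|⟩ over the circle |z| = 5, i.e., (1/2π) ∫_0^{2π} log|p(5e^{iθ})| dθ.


Zeros: -4, -2, -1, -1; r = 5.
Inside |z| < r: -4, -2, -1, -1. Outside (|z| ≥ r): ∅.
p(0) = 8, so log|p(0)| = log(8) = 2.0794.
Apply Jensen: I(r) = log|p(0)| + Σ_k log(r/|z_k|), summed over zeros inside |z| < r.
  log(r/|z_k|) for z_k = -4: log(5/4) = 0.2231
  log(r/|z_k|) for z_k = -1: log(5/1) = 1.6094
  log(r/|z_k|) for z_k = -1: log(5/1) = 1.6094
  log(r/|z_k|) for z_k = -2: log(5/2) = 0.9163
Sum over inside zeros: 4.3583.
I(r) = log|p(0)| + (inside sum) = 2.0794 + 4.3583 = 6.4378.
Closed form (all zeros inside, monic): I(r) = n·log(r) = 4·log(5) = 6.4378. ✓

I(r) ≈ 6.4378.


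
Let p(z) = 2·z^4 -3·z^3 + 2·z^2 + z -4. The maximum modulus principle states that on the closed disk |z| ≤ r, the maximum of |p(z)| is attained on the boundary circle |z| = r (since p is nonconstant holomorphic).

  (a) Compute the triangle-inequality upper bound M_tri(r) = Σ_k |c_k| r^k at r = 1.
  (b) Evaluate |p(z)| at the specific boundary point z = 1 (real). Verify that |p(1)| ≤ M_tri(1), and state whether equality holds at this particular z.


Coefficients: c_0 = -4, c_1 = 1, c_2 = 2, c_3 = -3, c_4 = 2. Radius r = 1.
Part (a). Triangle bound: M_tri(r) = Σ_k |c_k| r^k
  = |-4|·1^0 + |1|·1^1 + |2|·1^2 + |-3|·1^3 + |2|·1^4
  = 4 + 1 + 2 + 3 + 2 = 12.
This bounds M(r) := max_{|z|=r} |p(z)| from above; equality holds iff all terms c_k z^k can be made to align in phase at a single z on |z|=r.
Part (b). At z = 1 (real, on the circle |z| = r):
  p(1) = (-4)·1^0 + (1)·1^1 + (2)·1^2 + (-3)·1^3 + (2)·1^4 = -2.
  |p(1)| = 2.
Check: |p(1)| = 2 ≤ 12 = M_tri(1). ✓ Equality does not hold at z = 1 (the coefficients have mixed signs, so the terms do not all align in phase there).

M_tri(1) = 12; |p(1)| = 2; equality at z=1: no.


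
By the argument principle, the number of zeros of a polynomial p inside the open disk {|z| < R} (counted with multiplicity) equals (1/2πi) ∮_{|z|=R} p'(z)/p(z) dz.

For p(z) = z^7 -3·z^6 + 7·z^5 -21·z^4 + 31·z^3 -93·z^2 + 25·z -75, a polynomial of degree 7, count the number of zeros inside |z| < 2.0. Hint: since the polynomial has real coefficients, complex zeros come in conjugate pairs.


The zeros of p are: (-1 + 2i), (-1 - 2i), (0 + 1i), (0 - 1i), 3, (1 + 2i), (1 - 2i).
Their magnitudes are: 2.236, 2.236, 1, 1, 3, 2.236, 2.236.
Zeros with |z| < R = 2.0: (0 + 1i), (0 - 1i).
Count = 2.
By the argument principle, (1/2πi) ∮_{|z|=R} p'(z)/p(z) dz equals exactly this count.

Number of zeros inside |z| < 2.0: 2.


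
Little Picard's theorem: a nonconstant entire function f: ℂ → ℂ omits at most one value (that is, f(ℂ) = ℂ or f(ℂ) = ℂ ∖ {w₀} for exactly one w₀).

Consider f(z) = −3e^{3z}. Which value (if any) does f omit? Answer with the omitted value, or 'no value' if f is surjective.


Little Picard bounds the complement of f(ℂ) to at most one point.
e^{3z} is never zero on ℂ, so -3·e^{3z} takes every value in ℂ ∖ {0}. Adding 0 shifts the range to ℂ ∖ {0}. Thus f omits exactly the value 0.

Omitted value: 0.


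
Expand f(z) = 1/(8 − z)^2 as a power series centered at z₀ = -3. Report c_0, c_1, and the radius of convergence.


Let w = z − z₀, so z = z₀ + w.
Then 8 − z = 8 − (z₀ + w) = (8 − z₀) − w = 11 − w.
f(z) = 1/(11 − w)^2 = (1/(11)^2) · (1 − w/(11))^{−2}.
By the binomial series (1−u)^{−2} = Σ_{n≥0} C(n+1, 1) u^n for |u|<1, with u = w/(11):
  c_n = C(n+1, 1) / (11)^(n+2).
  c_0 = 1/(11)^2 = 1/121.
  c_1 = 2/(11)^3 = 2/1331.
The series is valid for |w/d| < 1, i.e. |z − z₀| < |d|.
Radius of convergence: R = |8 − z₀| = |11| = 11 (distance from z₀ to the singularity z = 8).

c_0 = 1/121, c_1 = 2/1331; R = 11.


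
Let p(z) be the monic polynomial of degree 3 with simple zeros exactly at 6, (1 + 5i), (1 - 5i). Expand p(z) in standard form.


The polynomial is p(z) = ∏_{α ∈ S} (z − α), where S = {6, (1 + 5i), (1 - 5i)}.
Expanding the product yields: p(z) = z^3 -8·z^2 + 38·z -156.
Note conjugate pairs combine to real quadratics: (z − (1+5i))(z − (1−5i)) = z² − 2z + 26.
The resulting polynomial has degree 3 and real coefficients as required.

p(z) = z^3 -8·z^2 + 38·z -156.


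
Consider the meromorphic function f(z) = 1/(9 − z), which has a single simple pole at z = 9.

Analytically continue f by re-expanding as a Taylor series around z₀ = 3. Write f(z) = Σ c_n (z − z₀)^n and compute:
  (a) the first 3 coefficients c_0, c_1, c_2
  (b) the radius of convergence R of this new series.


Let w = z − z₀, so z = z₀ + w.
Then 9 − z = 9 − (z₀ + w) = (9 − z₀) − w = 6 − w.
f(z) = 1/(6 − w) = (1/(6)) · 1/(1 − w/(6)) = Σ_{n≥0} w^n / (6)^(n+1).
So c_n = 1/(6)^(n+1):
  c_0 = 1/(6)^1 = 1/6.
  c_1 = 1/(6)^2 = 1/36.
  c_2 = 1/(6)^3 = 1/216.
The series is valid for |w/d| < 1, i.e. |z − z₀| < |d|.
Radius of convergence: R = |9 − z₀| = |6| = 6 (distance from z₀ to the singularity z = 9).

c_0 = 1/6, c_1 = 1/36, c_2 = 1/216; R = 6.


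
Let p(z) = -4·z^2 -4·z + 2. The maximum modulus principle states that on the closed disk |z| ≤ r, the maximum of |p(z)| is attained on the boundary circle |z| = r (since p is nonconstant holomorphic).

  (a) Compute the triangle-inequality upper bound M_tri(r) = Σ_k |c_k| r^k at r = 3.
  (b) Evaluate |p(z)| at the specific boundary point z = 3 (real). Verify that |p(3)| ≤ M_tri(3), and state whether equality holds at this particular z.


Coefficients: c_0 = 2, c_1 = -4, c_2 = -4. Radius r = 3.
Part (a). Triangle bound: M_tri(r) = Σ_k |c_k| r^k
  = |2|·3^0 + |-4|·3^1 + |-4|·3^2
  = 2 + 12 + 36 = 50.
This bounds M(r) := max_{|z|=r} |p(z)| from above; equality holds iff all terms c_k z^k can be made to align in phase at a single z on |z|=r.
Part (b). At z = 3 (real, on the circle |z| = r):
  p(3) = (2)·3^0 + (-4)·3^1 + (-4)·3^2 = -46.
  |p(3)| = 46.
Check: |p(3)| = 46 ≤ 50 = M_tri(3). ✓ Equality does not hold at z = 3 (the coefficients have mixed signs, so the terms do not all align in phase there).

M_tri(3) = 50; |p(3)| = 46; equality at z=3: no.


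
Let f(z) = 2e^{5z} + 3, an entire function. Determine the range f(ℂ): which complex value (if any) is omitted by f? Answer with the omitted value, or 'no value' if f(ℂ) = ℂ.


Little Picard bounds the complement of f(ℂ) to at most one point.
e^{5z} is never zero on ℂ, so 2·e^{5z} takes every value in ℂ ∖ {0}. Adding 3 shifts the range to ℂ ∖ {3}. Thus f omits exactly the value 3.

Omitted value: 3.


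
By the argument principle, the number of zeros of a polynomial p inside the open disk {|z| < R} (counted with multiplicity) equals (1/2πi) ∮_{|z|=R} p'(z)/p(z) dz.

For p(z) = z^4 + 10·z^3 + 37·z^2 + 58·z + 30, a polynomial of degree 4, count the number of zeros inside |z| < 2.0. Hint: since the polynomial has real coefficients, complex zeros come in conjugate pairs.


The zeros of p are: -3, -1, (-3 + 1i), (-3 - 1i).
Their magnitudes are: 3, 1, 3.162, 3.162.
Zeros with |z| < R = 2.0: -1.
Count = 1.
By the argument principle, (1/2πi) ∮_{|z|=R} p'(z)/p(z) dz equals exactly this count.

Number of zeros inside |z| < 2.0: 1.


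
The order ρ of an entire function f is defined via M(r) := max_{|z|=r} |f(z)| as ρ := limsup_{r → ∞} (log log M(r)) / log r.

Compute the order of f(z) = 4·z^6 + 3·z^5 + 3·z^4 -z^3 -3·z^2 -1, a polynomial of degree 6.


|f(z)| ≤ Σ|c_k|·r^k = O(r^6) as r → ∞. Polynomial growth is O(e^{r^ε}) for every ε > 0 (since r^6/e^{r^ε} → 0), so ρ ≤ ε for all ε > 0, i.e. ρ = 0. Every nonconstant polynomial has order 0.
Therefore ρ = 0.

Order ρ = 0.


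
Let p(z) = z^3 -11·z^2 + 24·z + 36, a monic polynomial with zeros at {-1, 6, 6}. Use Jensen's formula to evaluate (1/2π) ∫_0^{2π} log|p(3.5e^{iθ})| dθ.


Zeros: -1, 6, 6; r = 3.5.
Inside |z| < r: -1. Outside (|z| ≥ r): 6, 6.
p(0) = 36, so log|p(0)| = log(36) = 3.5835.
Apply Jensen: I(r) = log|p(0)| + Σ_k log(r/|z_k|), summed over zeros inside |z| < r.
  log(r/|z_k|) for z_k = -1: log(3.5/1) = 1.2528
  Outside zeros (6, 6) contribute nothing to the Jensen sum.
Sum over inside zeros: 1.2528.
I(r) = log|p(0)| + (inside sum) = 3.5835 + 1.2528 = 4.8363.
Note: since some zeros are outside |z| ≤ r, the simplified n·log(r) form does NOT apply — only the inside zeros contribute.

I(r) ≈ 4.8363.


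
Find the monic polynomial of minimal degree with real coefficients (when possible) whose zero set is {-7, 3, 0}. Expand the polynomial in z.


The polynomial is p(z) = ∏_{α ∈ S} (z − α), where S = {-7, 3, 0}.
Expanding the product yields: p(z) = z^3 + 4·z^2 -21·z.
The resulting polynomial has degree 3 and real coefficients as required.

p(z) = z^3 + 4·z^2 -21·z.


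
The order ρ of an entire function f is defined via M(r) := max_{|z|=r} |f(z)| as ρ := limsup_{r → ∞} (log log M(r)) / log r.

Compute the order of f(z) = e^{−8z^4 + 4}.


|e^{−8z^4 + 4}| = e^{Re(-8·z^4) + 4} ≤ e^{8|z|^4 + 4} = e^{8r^4 + 4} on |z| = r, so ρ ≤ 4. Choosing z on |z|=r so that -8·z^4 is real positive (always possible by picking arg z appropriately) gives |f(z)| = e^{8r^4 + 4}, matching the bound. The additive constant 4 does not affect log log M(r) ~ 4·log r. Hence ρ = 4.
Therefore ρ = 4.

Order ρ = 4.


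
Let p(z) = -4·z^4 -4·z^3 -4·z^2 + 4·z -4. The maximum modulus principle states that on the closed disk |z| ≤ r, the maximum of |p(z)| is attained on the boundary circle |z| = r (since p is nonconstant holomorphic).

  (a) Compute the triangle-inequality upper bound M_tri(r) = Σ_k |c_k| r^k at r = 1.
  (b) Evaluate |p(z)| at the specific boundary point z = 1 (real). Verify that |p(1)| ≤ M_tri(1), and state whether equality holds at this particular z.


Coefficients: c_0 = -4, c_1 = 4, c_2 = -4, c_3 = -4, c_4 = -4. Radius r = 1.
Part (a). Triangle bound: M_tri(r) = Σ_k |c_k| r^k
  = |-4|·1^0 + |4|·1^1 + |-4|·1^2 + |-4|·1^3 + |-4|·1^4
  = 4 + 4 + 4 + 4 + 4 = 20.
This bounds M(r) := max_{|z|=r} |p(z)| from above; equality holds iff all terms c_k z^k can be made to align in phase at a single z on |z|=r.
Part (b). At z = 1 (real, on the circle |z| = r):
  p(1) = (-4)·1^0 + (4)·1^1 + (-4)·1^2 + (-4)·1^3 + (-4)·1^4 = -12.
  |p(1)| = 12.
Check: |p(1)| = 12 ≤ 20 = M_tri(1). ✓ Equality does not hold at z = 1 (the coefficients have mixed signs, so the terms do not all align in phase there).

M_tri(1) = 20; |p(1)| = 12; equality at z=1: no.


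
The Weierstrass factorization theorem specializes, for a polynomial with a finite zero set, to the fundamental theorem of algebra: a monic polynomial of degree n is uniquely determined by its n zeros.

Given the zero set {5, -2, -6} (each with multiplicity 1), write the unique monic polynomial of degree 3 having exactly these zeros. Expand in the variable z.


The polynomial is p(z) = ∏_{α ∈ S} (z − α), where S = {5, -2, -6}.
Expanding the product yields: p(z) = z^3 + 3·z^2 -28·z -60.
The resulting polynomial has degree 3 and real coefficients as required.

p(z) = z^3 + 3·z^2 -28·z -60.


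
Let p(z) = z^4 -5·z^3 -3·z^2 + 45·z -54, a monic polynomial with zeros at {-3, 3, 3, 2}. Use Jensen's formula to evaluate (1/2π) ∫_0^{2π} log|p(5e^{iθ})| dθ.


Zeros: -3, 2, 3, 3; r = 5.
Inside |z| < r: -3, 2, 3, 3. Outside (|z| ≥ r): ∅.
p(0) = -54, so log|p(0)| = log(54) = 3.9890.
Apply Jensen: I(r) = log|p(0)| + Σ_k log(r/|z_k|), summed over zeros inside |z| < r.
  log(r/|z_k|) for z_k = -3: log(5/3) = 0.5108
  log(r/|z_k|) for z_k = 3: log(5/3) = 0.5108
  log(r/|z_k|) for z_k = 3: log(5/3) = 0.5108
  log(r/|z_k|) for z_k = 2: log(5/2) = 0.9163
Sum over inside zeros: 2.4488.
I(r) = log|p(0)| + (inside sum) = 3.9890 + 2.4488 = 6.4378.
Closed form (all zeros inside, monic): I(r) = n·log(r) = 4·log(5) = 6.4378. ✓

I(r) ≈ 6.4378.


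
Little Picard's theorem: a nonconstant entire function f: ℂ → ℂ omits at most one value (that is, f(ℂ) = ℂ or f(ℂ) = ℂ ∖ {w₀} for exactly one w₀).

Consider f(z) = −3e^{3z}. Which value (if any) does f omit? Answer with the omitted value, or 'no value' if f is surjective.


Little Picard bounds the complement of f(ℂ) to at most one point.
e^{3z} is never zero on ℂ, so -3·e^{3z} takes every value in ℂ ∖ {0}. Adding 0 shifts the range to ℂ ∖ {0}. Thus f omits exactly the value 0.

Omitted value: 0.


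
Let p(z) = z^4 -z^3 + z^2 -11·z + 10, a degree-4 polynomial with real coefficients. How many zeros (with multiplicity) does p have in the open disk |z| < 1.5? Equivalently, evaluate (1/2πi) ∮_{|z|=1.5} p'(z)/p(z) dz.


The zeros of p are: (-1 + 2i), (-1 - 2i), 2, 1.
Their magnitudes are: 2.236, 2.236, 2, 1.
Zeros with |z| < R = 1.5: 1.
Count = 1.
By the argument principle, (1/2πi) ∮_{|z|=R} p'(z)/p(z) dz equals exactly this count.

Number of zeros inside |z| < 1.5: 1.


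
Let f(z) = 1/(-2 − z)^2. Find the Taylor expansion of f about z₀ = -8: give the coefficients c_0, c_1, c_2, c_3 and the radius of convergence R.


Let w = z − z₀, so z = z₀ + w.
Then -2 − z = -2 − (z₀ + w) = (-2 − z₀) − w = 6 − w.
f(z) = 1/(6 − w)^2 = (1/(6)^2) · (1 − w/(6))^{−2}.
By the binomial series (1−u)^{−2} = Σ_{n≥0} C(n+1, 1) u^n for |u|<1, with u = w/(6):
  c_n = C(n+1, 1) / (6)^(n+2).
  c_0 = 1/(6)^2 = 1/36.
  c_1 = 2/(6)^3 = 1/108.
  c_2 = 3/(6)^4 = 1/432.
  c_3 = 4/(6)^5 = 1/1944.
The series is valid for |w/d| < 1, i.e. |z − z₀| < |d|.
Radius of convergence: R = |-2 − z₀| = |6| = 6 (distance from z₀ to the singularity z = -2).

c_0 = 1/36, c_1 = 1/108, c_2 = 1/432, c_3 = 1/1944; R = 6.


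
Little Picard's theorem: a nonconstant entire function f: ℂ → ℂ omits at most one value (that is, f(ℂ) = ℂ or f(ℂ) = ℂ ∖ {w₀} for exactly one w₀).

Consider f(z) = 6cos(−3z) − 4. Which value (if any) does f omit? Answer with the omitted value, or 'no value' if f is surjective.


Little Picard bounds the complement of f(ℂ) to at most one point.
cos is entire and surjective onto ℂ: for every w ∈ ℂ, cos(ζ) = w has a solution ζ ∈ ℂ (e.g., via the complex inverse arccos). With ζ = −3z this gives z = ζ/(-3). Then 6·cos(−3z) takes every value in 6·ℂ = ℂ, and adding -4 is a bijection of ℂ. So f is surjective and omits no value. (Note: only on the real line is cos bounded by [−1, 1].)

Omitted value: no value.


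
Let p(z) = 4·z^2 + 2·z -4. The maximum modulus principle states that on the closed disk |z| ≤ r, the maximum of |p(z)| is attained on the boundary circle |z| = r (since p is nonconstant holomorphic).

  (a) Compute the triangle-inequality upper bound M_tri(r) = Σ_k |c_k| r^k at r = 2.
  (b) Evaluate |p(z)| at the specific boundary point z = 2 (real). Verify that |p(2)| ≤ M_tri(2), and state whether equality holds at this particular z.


Coefficients: c_0 = -4, c_1 = 2, c_2 = 4. Radius r = 2.
Part (a). Triangle bound: M_tri(r) = Σ_k |c_k| r^k
  = |-4|·2^0 + |2|·2^1 + |4|·2^2
  = 4 + 4 + 16 = 24.
This bounds M(r) := max_{|z|=r} |p(z)| from above; equality holds iff all terms c_k z^k can be made to align in phase at a single z on |z|=r.
Part (b). At z = 2 (real, on the circle |z| = r):
  p(2) = (-4)·2^0 + (2)·2^1 + (4)·2^2 = 16.
  |p(2)| = 16.
Check: |p(2)| = 16 ≤ 24 = M_tri(2). ✓ Equality does not hold at z = 2 (the coefficients have mixed signs, so the terms do not all align in phase there).

M_tri(2) = 24; |p(2)| = 16; equality at z=2: no.


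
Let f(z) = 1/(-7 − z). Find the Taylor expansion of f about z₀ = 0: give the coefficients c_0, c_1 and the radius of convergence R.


Let w = z − z₀, so z = z₀ + w.
Then -7 − z = -7 − (z₀ + w) = (-7 − z₀) − w = -7 − w.
f(z) = 1/(-7 − w) = (1/(-7)) · 1/(1 − w/(-7)) = Σ_{n≥0} w^n / (-7)^(n+1).
So c_n = 1/(-7)^(n+1):
  c_0 = 1/(-7)^1 = -1/7.
  c_1 = 1/(-7)^2 = 1/49.
The series is valid for |w/d| < 1, i.e. |z − z₀| < |d|.
Radius of convergence: R = |-7 − z₀| = |-7| = 7 (distance from z₀ to the singularity z = -7).

c_0 = -1/7, c_1 = 1/49; R = 7.


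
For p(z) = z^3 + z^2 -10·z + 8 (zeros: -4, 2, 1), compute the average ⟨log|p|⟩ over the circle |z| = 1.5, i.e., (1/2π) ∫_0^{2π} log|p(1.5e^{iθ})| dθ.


Zeros: -4, 1, 2; r = 1.5.
Inside |z| < r: 1. Outside (|z| ≥ r): -4, 2.
p(0) = 8, so log|p(0)| = log(8) = 2.0794.
Apply Jensen: I(r) = log|p(0)| + Σ_k log(r/|z_k|), summed over zeros inside |z| < r.
  log(r/|z_k|) for z_k = 1: log(1.5/1) = 0.4055
  Outside zeros (-4, 2) contribute nothing to the Jensen sum.
Sum over inside zeros: 0.4055.
I(r) = log|p(0)| + (inside sum) = 2.0794 + 0.4055 = 2.4849.
Note: since some zeros are outside |z| ≤ r, the simplified n·log(r) form does NOT apply — only the inside zeros contribute.

I(r) ≈ 2.4849.


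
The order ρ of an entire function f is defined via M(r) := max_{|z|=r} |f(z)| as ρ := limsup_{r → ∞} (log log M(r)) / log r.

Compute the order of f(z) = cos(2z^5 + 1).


Write cos(w) = (e^{iw} ± e^{−iw})/(2 or 2i), so |cos(w)| ≤ e^{|w|}. With w = 2z^5 + 1, |w| ≤ 2r^5 + 1 on |z|=r, giving M(r) ≤ e^{2r^5 + 1} and ρ ≤ 5. For the lower bound, choose z on |z|=r with 2z^5 purely imaginary of modulus 2r^5; then |cos(2z^5 + 1)| grows like e^{2r^5}/2, so ρ ≥ 5. Hence ρ = 5.
Therefore ρ = 5.

Order ρ = 5.


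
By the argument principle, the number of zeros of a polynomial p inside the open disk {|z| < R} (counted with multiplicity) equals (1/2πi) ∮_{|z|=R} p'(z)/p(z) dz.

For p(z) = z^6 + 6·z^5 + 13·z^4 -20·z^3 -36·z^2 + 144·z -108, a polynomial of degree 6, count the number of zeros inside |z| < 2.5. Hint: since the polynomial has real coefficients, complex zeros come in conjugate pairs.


The zeros of p are: 1, -3, (-3 + 3i), (-3 - 3i), (1 + 1i), (1 - 1i).
Their magnitudes are: 1, 3, 4.243, 4.243, 1.414, 1.414.
Zeros with |z| < R = 2.5: 1, (1 + 1i), (1 - 1i).
Count = 3.
By the argument principle, (1/2πi) ∮_{|z|=R} p'(z)/p(z) dz equals exactly this count.

Number of zeros inside |z| < 2.5: 3.


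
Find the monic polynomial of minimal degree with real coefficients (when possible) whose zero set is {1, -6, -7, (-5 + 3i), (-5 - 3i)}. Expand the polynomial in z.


The polynomial is p(z) = ∏_{α ∈ S} (z − α), where S = {1, -6, -7, (-5 + 3i), (-5 - 3i)}.
Expanding the product yields: p(z) = z^5 + 22·z^4 + 183·z^3 + 656·z^2 + 566·z -1428.
Note conjugate pairs combine to real quadratics: (z − (-5+3i))(z − (-5−3i)) = z² + 10z + 34.
The resulting polynomial has degree 5 and real coefficients as required.

p(z) = z^5 + 22·z^4 + 183·z^3 + 656·z^2 + 566·z -1428.


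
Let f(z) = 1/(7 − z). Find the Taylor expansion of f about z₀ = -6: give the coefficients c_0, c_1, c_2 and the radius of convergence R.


Let w = z − z₀, so z = z₀ + w.
Then 7 − z = 7 − (z₀ + w) = (7 − z₀) − w = 13 − w.
f(z) = 1/(13 − w) = (1/(13)) · 1/(1 − w/(13)) = Σ_{n≥0} w^n / (13)^(n+1).
So c_n = 1/(13)^(n+1):
  c_0 = 1/(13)^1 = 1/13.
  c_1 = 1/(13)^2 = 1/169.
  c_2 = 1/(13)^3 = 1/2197.
The series is valid for |w/d| < 1, i.e. |z − z₀| < |d|.
Radius of convergence: R = |7 − z₀| = |13| = 13 (distance from z₀ to the singularity z = 7).

c_0 = 1/13, c_1 = 1/169, c_2 = 1/2197; R = 13.


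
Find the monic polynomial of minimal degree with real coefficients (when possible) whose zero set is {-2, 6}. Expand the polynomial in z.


The polynomial is p(z) = ∏_{α ∈ S} (z − α), where S = {-2, 6}.
Expanding the product yields: p(z) = z^2 -4·z -12.
The resulting polynomial has degree 2 and real coefficients as required.

p(z) = z^2 -4·z -12.


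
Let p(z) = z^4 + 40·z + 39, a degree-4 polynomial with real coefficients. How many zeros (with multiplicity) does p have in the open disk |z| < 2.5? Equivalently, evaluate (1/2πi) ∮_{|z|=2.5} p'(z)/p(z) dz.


The zeros of p are: -3, (2 + 3i), (2 - 3i), -1.
Their magnitudes are: 3, 3.606, 3.606, 1.
Zeros with |z| < R = 2.5: -1.
Count = 1.
By the argument principle, (1/2πi) ∮_{|z|=R} p'(z)/p(z) dz equals exactly this count.

Number of zeros inside |z| < 2.5: 1.


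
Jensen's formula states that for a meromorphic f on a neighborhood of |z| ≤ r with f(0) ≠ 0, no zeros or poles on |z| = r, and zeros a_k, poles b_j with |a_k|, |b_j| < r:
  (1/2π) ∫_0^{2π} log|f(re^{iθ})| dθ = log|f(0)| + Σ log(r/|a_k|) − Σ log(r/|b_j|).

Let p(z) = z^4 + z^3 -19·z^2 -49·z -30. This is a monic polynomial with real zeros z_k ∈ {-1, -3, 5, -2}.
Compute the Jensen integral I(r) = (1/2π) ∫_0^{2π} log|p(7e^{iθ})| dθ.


Zeros: -3, -2, -1, 5; r = 7.
Inside |z| < r: -3, -2, -1, 5. Outside (|z| ≥ r): ∅.
p(0) = -30, so log|p(0)| = log(30) = 3.4012.
Apply Jensen: I(r) = log|p(0)| + Σ_k log(r/|z_k|), summed over zeros inside |z| < r.
  log(r/|z_k|) for z_k = -1: log(7/1) = 1.9459
  log(r/|z_k|) for z_k = -3: log(7/3) = 0.8473
  log(r/|z_k|) for z_k = 5: log(7/5) = 0.3365
  log(r/|z_k|) for z_k = -2: log(7/2) = 1.2528
Sum over inside zeros: 4.3824.
I(r) = log|p(0)| + (inside sum) = 3.4012 + 4.3824 = 7.7836.
Closed form (all zeros inside, monic): I(r) = n·log(r) = 4·log(7) = 7.7836. ✓

I(r) ≈ 7.7836.


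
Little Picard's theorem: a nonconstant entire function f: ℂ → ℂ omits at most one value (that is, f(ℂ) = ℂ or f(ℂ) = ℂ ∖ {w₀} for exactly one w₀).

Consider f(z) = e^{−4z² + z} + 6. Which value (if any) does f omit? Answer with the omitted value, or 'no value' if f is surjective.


Little Picard bounds the complement of f(ℂ) to at most one point.
The exponent g(z) = −4z² + z is a nonconstant polynomial, hence surjective onto ℂ. So e^{g(z)} takes every value in {e^w : w ∈ ℂ} = ℂ ∖ {0}. Adding 6 shifts the range to ℂ ∖ {6}. f omits exactly 6.

Omitted value: 6.


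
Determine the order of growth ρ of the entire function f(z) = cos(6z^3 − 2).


Write cos(w) = (e^{iw} ± e^{−iw})/(2 or 2i), so |cos(w)| ≤ e^{|w|}. With w = 6z^3 − 2, |w| ≤ 6r^3 + 2 on |z|=r, giving M(r) ≤ e^{6r^3 + 2} and ρ ≤ 3. For the lower bound, choose z on |z|=r with 6z^3 purely imaginary of modulus 6r^3; then |cos(6z^3 − 2)| grows like e^{6r^3}/2, so ρ ≥ 3. Hence ρ = 3.
Therefore ρ = 3.

Order ρ = 3.


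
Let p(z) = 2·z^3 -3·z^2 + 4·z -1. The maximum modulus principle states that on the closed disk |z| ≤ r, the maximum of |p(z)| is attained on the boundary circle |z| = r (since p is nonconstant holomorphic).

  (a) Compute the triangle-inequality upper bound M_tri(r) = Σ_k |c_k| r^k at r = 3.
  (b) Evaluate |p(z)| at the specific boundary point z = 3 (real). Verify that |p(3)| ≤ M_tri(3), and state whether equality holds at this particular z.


Coefficients: c_0 = -1, c_1 = 4, c_2 = -3, c_3 = 2. Radius r = 3.
Part (a). Triangle bound: M_tri(r) = Σ_k |c_k| r^k
  = |-1|·3^0 + |4|·3^1 + |-3|·3^2 + |2|·3^3
  = 1 + 12 + 27 + 54 = 94.
This bounds M(r) := max_{|z|=r} |p(z)| from above; equality holds iff all terms c_k z^k can be made to align in phase at a single z on |z|=r.
Part (b). At z = 3 (real, on the circle |z| = r):
  p(3) = (-1)·3^0 + (4)·3^1 + (-3)·3^2 + (2)·3^3 = 38.
  |p(3)| = 38.
Check: |p(3)| = 38 ≤ 94 = M_tri(3). ✓ Equality does not hold at z = 3 (the coefficients have mixed signs, so the terms do not all align in phase there).

M_tri(3) = 94; |p(3)| = 38; equality at z=3: no.


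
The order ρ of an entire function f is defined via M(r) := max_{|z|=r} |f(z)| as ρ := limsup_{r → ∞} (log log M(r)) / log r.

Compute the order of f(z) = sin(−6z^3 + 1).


Write sin(w) = (e^{iw} ± e^{−iw})/(2 or 2i), so |sin(w)| ≤ e^{|w|}. With w = −6z^3 + 1, |w| ≤ 6r^3 + 1 on |z|=r, giving M(r) ≤ e^{6r^3 + 1} and ρ ≤ 3. For the lower bound, choose z on |z|=r with -6z^3 purely imaginary of modulus 6r^3; then |sin(−6z^3 + 1)| grows like e^{6r^3}/2, so ρ ≥ 3. Hence ρ = 3.
Therefore ρ = 3.

Order ρ = 3.


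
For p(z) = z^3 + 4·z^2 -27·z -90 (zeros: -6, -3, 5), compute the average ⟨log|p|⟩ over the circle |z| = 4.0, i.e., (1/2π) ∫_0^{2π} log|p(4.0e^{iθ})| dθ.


Zeros: -6, -3, 5; r = 4.0.
Inside |z| < r: -3. Outside (|z| ≥ r): -6, 5.
p(0) = -90, so log|p(0)| = log(90) = 4.4998.
Apply Jensen: I(r) = log|p(0)| + Σ_k log(r/|z_k|), summed over zeros inside |z| < r.
  log(r/|z_k|) for z_k = -3: log(4.0/3) = 0.2877
  Outside zeros (-6, 5) contribute nothing to the Jensen sum.
Sum over inside zeros: 0.2877.
I(r) = log|p(0)| + (inside sum) = 4.4998 + 0.2877 = 4.7875.
Note: since some zeros are outside |z| ≤ r, the simplified n·log(r) form does NOT apply — only the inside zeros contribute.

I(r) ≈ 4.7875.


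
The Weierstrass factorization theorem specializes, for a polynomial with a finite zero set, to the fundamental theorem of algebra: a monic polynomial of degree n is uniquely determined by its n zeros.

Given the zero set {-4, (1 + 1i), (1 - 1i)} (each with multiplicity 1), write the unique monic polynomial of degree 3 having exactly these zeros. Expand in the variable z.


The polynomial is p(z) = ∏_{α ∈ S} (z − α), where S = {-4, (1 + 1i), (1 - 1i)}.
Expanding the product yields: p(z) = z^3 + 2·z^2 -6·z + 8.
Note conjugate pairs combine to real quadratics: (z − (1+1i))(z − (1−1i)) = z² − 2z + 2.
The resulting polynomial has degree 3 and real coefficients as required.

p(z) = z^3 + 2·z^2 -6·z + 8.


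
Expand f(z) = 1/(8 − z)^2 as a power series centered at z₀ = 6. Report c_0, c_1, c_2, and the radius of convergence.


Let w = z − z₀, so z = z₀ + w.
Then 8 − z = 8 − (z₀ + w) = (8 − z₀) − w = 2 − w.
f(z) = 1/(2 − w)^2 = (1/(2)^2) · (1 − w/(2))^{−2}.
By the binomial series (1−u)^{−2} = Σ_{n≥0} C(n+1, 1) u^n for |u|<1, with u = w/(2):
  c_n = C(n+1, 1) / (2)^(n+2).
  c_0 = 1/(2)^2 = 1/4.
  c_1 = 2/(2)^3 = 1/4.
  c_2 = 3/(2)^4 = 3/16.
The series is valid for |w/d| < 1, i.e. |z − z₀| < |d|.
Radius of convergence: R = |8 − z₀| = |2| = 2 (distance from z₀ to the singularity z = 8).

c_0 = 1/4, c_1 = 1/4, c_2 = 3/16; R = 2.


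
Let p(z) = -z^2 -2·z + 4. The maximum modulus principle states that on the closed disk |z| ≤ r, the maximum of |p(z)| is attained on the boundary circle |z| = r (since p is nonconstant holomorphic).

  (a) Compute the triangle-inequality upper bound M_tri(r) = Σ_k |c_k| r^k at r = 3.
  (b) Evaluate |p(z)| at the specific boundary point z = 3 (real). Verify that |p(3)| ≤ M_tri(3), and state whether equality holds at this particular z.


Coefficients: c_0 = 4, c_1 = -2, c_2 = -1. Radius r = 3.
Part (a). Triangle bound: M_tri(r) = Σ_k |c_k| r^k
  = |4|·3^0 + |-2|·3^1 + |-1|·3^2
  = 4 + 6 + 9 = 19.
This bounds M(r) := max_{|z|=r} |p(z)| from above; equality holds iff all terms c_k z^k can be made to align in phase at a single z on |z|=r.
Part (b). At z = 3 (real, on the circle |z| = r):
  p(3) = (4)·3^0 + (-2)·3^1 + (-1)·3^2 = -11.
  |p(3)| = 11.
Check: |p(3)| = 11 ≤ 19 = M_tri(3). ✓ Equality does not hold at z = 3 (the coefficients have mixed signs, so the terms do not all align in phase there).

M_tri(3) = 19; |p(3)| = 11; equality at z=3: no.


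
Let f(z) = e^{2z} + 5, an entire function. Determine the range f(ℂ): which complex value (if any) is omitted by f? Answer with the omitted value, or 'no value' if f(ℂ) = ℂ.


Little Picard bounds the complement of f(ℂ) to at most one point.
e^{2z} is never zero on ℂ, so 1·e^{2z} takes every value in ℂ ∖ {0}. Adding 5 shifts the range to ℂ ∖ {5}. Thus f omits exactly the value 5.

Omitted value: 5.
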